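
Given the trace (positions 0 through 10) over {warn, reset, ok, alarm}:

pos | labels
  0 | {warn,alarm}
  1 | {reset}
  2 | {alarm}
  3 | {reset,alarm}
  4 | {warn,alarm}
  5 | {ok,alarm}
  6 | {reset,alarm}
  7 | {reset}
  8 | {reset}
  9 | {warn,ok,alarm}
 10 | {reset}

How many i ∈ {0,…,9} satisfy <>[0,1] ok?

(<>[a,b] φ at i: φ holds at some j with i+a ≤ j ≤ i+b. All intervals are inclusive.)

4

Evaluate at each i in [0,9]:
  i=0: ✗ (none in [0,1])
  i=1: ✗ (none in [1,2])
  i=2: ✗ (none in [2,3])
  i=3: ✗ (none in [3,4])
  i=4: ✓ (witness j=5)
  i=5: ✓ (witness j=5)
  i=6: ✗ (none in [6,7])
  i=7: ✗ (none in [7,8])
  i=8: ✓ (witness j=9)
  i=9: ✓ (witness j=9)
Positions where it holds: {4, 5, 8, 9} → 4.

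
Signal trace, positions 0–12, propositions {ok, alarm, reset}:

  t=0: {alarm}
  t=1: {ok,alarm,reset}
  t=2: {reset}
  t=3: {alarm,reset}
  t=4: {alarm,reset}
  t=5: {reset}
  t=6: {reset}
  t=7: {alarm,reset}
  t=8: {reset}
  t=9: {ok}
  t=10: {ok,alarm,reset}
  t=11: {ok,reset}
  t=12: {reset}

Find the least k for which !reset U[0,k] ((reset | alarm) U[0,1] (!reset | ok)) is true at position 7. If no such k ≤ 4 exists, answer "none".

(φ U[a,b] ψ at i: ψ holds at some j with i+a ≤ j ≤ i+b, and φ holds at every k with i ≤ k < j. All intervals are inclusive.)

none

Need earliest j ≥ 7 with ((reset | alarm) U[0,1] (!reset | ok)), and !reset at every k in [7,j-1].
  j=7: rhs fails.
  j=8: rhs holds but lhs fails at k=7.
  j=9: rhs holds but lhs fails at k=7.
  j=10: rhs holds but lhs fails at k=7.
  j=11: rhs holds but lhs fails at k=7.
No witness within the range → none.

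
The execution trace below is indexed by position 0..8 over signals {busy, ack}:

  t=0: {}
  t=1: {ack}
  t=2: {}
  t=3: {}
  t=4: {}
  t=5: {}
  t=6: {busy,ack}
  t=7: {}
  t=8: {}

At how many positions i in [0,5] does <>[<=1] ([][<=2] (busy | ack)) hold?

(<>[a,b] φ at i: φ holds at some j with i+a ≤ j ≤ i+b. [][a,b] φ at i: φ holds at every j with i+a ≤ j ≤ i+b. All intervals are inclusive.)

Evaluate at each i in [0,5]:
  i=0: ✗ (none in [0,1])
  i=1: ✗ (none in [1,2])
  i=2: ✗ (none in [2,3])
  i=3: ✗ (none in [3,4])
  i=4: ✗ (none in [4,5])
  i=5: ✗ (none in [5,6])
Positions where it holds: {} → 0.

0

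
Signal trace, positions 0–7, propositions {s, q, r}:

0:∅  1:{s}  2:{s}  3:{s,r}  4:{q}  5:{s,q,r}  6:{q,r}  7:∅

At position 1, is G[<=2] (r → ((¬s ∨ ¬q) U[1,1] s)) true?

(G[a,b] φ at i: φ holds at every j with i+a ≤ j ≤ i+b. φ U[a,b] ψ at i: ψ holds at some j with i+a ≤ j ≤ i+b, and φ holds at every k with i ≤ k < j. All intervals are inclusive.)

No

Check (r → ((¬s ∨ ¬q) U[1,1] s)) at every j in [1,3]:
  j=1: antecedent false → ✓
  j=2: antecedent false → ✓
  j=3: antecedent true; consequent fails → ✗
Fails at j=3 → formula fails.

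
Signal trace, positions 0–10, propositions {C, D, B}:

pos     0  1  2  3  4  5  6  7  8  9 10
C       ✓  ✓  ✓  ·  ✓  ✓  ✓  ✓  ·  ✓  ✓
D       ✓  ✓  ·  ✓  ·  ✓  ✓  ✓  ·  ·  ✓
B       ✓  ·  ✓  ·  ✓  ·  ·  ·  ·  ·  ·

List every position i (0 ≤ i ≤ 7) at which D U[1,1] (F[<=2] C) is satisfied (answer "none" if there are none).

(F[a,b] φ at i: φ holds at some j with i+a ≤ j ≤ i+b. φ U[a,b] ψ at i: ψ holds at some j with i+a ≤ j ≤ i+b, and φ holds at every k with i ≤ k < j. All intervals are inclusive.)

0, 1, 3, 5, 6, 7

Evaluate at each i in [0,7]:
  i=0: ✓ (rhs at j=1; lhs holds on [0,0])
  i=1: ✓ (rhs at j=2; lhs holds on [1,1])
  i=2: ✗ (lhs fails at k=2 before rhs at j=3)
  i=3: ✓ (rhs at j=4; lhs holds on [3,3])
  i=4: ✗ (lhs fails at k=4 before rhs at j=5)
  i=5: ✓ (rhs at j=6; lhs holds on [5,5])
  i=6: ✓ (rhs at j=7; lhs holds on [6,6])
  i=7: ✓ (rhs at j=8; lhs holds on [7,7])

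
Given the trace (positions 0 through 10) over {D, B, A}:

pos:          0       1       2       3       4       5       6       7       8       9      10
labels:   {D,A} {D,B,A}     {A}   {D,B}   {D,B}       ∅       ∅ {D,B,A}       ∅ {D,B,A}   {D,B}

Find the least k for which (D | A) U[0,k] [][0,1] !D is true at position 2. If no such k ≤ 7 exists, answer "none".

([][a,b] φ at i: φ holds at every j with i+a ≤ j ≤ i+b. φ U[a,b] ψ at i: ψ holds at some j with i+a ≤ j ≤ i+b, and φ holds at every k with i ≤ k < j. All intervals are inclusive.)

3

Need earliest j ≥ 2 with [][0,1] !D, and (D | A) at every k in [2,j-1].
  j=2: rhs fails.
  j=3: rhs fails.
  j=4: rhs fails.
  j=5: rhs holds; lhs holds on [2,4]. k = 3.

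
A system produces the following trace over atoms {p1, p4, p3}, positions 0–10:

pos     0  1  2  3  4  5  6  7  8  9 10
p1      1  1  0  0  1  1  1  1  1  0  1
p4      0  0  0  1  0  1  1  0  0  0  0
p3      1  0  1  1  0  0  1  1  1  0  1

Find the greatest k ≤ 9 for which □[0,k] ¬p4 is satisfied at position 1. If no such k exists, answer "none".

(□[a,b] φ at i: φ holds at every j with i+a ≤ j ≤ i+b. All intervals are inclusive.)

¬p4 must hold from j=1 onward; find where it first fails.
  j=1: holds
  j=2: holds
  j=3: fails
Holds on [1,2], so largest k = 1.

1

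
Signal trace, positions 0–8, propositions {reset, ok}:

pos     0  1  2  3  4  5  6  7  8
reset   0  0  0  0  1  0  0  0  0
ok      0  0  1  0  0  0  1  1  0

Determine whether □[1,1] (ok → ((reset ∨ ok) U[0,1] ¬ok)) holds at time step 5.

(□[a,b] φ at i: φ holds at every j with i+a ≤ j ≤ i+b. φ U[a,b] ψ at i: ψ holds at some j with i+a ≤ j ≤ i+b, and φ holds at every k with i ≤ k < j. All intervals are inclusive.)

Does not hold

Check (ok → ((reset ∨ ok) U[0,1] ¬ok)) at every j in [6,6]:
  j=6: antecedent true; consequent fails → ✗
Fails at j=6 → formula fails.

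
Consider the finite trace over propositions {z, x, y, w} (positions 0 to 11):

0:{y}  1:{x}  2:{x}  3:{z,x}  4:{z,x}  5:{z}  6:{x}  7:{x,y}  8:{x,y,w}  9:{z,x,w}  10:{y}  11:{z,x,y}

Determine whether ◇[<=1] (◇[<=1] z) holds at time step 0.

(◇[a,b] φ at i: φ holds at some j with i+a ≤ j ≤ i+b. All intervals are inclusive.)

No

Check ◇[<=1] z at each j in [0,1]:
  j=0: fails (none in [0,1])
  j=1: fails (none in [1,2])
No position in the window satisfies it → formula fails.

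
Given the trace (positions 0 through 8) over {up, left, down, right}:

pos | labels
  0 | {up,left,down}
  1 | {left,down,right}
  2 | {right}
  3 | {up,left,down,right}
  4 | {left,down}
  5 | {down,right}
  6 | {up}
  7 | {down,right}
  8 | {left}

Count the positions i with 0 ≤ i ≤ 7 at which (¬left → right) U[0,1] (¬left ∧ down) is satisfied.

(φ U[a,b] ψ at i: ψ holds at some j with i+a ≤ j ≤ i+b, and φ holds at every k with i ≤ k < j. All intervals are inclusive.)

3

Evaluate at each i in [0,7]:
  i=0: ✗ (no rhs in [0,1])
  i=1: ✗ (no rhs in [1,2])
  i=2: ✗ (no rhs in [2,3])
  i=3: ✗ (no rhs in [3,4])
  i=4: ✓ (rhs at j=5; lhs holds on [4,4])
  i=5: ✓ (rhs at j=5)
  i=6: ✗ (lhs fails at k=6 before rhs at j=7)
  i=7: ✓ (rhs at j=7)
Positions where it holds: {4, 5, 7} → 3.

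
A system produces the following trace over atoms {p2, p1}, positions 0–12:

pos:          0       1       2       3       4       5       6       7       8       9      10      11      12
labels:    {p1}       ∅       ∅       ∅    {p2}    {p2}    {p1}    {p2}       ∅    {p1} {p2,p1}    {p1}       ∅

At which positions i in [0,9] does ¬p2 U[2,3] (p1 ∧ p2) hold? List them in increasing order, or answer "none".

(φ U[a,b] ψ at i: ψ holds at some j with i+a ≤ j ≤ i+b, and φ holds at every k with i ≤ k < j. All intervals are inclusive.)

8

Evaluate at each i in [0,9]:
  i=0: ✗ (no rhs in [2,3])
  i=1: ✗ (no rhs in [3,4])
  i=2: ✗ (no rhs in [4,5])
  i=3: ✗ (no rhs in [5,6])
  i=4: ✗ (no rhs in [6,7])
  i=5: ✗ (no rhs in [7,8])
  i=6: ✗ (no rhs in [8,9])
  i=7: ✗ (lhs fails at k=7 before rhs at j=10)
  i=8: ✓ (rhs at j=10; lhs holds on [8,9])
  i=9: ✗ (no rhs in [11,12])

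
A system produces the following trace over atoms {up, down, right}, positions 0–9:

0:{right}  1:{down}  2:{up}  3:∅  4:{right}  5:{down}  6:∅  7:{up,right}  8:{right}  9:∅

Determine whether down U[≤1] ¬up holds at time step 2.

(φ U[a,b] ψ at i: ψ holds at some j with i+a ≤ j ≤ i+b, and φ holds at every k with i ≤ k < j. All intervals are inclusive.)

Need some j in [2,3] with ¬up, and down at every k in [2,j-1].
  j=2: ¬up false.
  j=3: ¬up holds, but down fails at k=2 → not this j.
No j in the window works → until fails.

False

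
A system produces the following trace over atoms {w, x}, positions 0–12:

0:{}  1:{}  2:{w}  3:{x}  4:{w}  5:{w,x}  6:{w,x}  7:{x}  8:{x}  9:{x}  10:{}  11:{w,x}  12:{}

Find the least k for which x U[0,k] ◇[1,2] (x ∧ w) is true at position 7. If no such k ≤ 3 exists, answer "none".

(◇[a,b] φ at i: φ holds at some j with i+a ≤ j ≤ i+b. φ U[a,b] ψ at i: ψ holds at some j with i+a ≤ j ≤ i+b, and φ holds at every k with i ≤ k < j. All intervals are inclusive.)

2

Need earliest j ≥ 7 with ◇[1,2] (x ∧ w), and x at every k in [7,j-1].
  j=7: rhs fails.
  j=8: rhs fails.
  j=9: rhs holds; lhs holds on [7,8]. k = 2.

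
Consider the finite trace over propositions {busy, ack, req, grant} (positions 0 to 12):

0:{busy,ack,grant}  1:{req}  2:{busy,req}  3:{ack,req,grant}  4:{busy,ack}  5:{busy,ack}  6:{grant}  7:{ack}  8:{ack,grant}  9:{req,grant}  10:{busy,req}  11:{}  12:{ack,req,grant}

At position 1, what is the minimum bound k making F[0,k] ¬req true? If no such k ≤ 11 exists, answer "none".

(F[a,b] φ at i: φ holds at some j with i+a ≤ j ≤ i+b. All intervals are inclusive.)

Scan j = 1,2,… for ¬req:
  j=1: fails
  j=2: fails
  j=3: fails
  j=4: holds
First hit at j=4, so smallest k = 4-1 = 3.

3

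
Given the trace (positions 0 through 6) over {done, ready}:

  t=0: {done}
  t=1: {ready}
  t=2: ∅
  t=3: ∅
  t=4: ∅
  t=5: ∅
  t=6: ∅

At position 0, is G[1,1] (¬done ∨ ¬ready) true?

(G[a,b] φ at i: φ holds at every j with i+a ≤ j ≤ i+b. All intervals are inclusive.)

Check (¬done ∨ ¬ready) at every j in [1,1]:
  j=1: true
All positions satisfy it → formula holds.

Holds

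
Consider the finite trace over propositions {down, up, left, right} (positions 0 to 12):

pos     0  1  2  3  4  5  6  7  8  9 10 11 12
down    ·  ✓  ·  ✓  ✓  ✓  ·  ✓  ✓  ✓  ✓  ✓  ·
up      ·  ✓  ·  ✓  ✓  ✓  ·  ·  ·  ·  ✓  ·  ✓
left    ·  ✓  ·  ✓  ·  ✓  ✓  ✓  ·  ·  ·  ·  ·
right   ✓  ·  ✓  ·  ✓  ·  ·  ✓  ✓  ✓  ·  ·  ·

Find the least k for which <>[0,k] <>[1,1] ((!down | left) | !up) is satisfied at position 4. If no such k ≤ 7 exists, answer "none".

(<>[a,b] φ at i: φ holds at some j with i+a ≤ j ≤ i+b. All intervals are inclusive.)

0

Scan j = 4,5,… for <>[1,1] ((!down | left) | !up):
  j=4: holds
First hit at j=4, so smallest k = 4-4 = 0.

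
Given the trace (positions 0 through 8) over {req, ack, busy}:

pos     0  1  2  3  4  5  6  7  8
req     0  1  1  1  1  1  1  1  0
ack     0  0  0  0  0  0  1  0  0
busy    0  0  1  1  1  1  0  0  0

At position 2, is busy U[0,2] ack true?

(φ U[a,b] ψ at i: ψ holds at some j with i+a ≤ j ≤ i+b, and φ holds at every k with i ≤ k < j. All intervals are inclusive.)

Need some j in [2,4] with ack, and busy at every k in [2,j-1].
  j=2: ack false.
  j=3: ack false.
  j=4: ack false.
No j in the window works → until fails.

No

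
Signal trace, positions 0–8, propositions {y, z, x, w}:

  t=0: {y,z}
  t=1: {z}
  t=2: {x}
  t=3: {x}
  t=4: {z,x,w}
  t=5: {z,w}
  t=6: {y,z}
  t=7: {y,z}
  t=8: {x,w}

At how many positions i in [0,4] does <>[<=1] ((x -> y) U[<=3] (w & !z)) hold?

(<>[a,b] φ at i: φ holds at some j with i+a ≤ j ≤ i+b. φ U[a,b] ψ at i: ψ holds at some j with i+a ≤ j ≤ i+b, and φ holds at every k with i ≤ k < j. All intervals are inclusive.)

1

Evaluate at each i in [0,4]:
  i=0: ✗ (none in [0,1])
  i=1: ✗ (none in [1,2])
  i=2: ✗ (none in [2,3])
  i=3: ✗ (none in [3,4])
  i=4: ✓ (witness j=5)
Positions where it holds: {4} → 1.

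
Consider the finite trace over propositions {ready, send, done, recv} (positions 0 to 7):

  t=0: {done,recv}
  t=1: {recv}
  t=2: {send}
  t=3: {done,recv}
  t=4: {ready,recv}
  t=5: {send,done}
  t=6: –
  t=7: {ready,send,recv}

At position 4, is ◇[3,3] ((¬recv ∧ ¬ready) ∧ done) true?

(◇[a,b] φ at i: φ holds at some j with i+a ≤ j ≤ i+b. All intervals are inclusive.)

Check ((¬recv ∧ ¬ready) ∧ done) at each j in [7,7]:
  j=7: false
No position in the window satisfies it → formula fails.

Does not hold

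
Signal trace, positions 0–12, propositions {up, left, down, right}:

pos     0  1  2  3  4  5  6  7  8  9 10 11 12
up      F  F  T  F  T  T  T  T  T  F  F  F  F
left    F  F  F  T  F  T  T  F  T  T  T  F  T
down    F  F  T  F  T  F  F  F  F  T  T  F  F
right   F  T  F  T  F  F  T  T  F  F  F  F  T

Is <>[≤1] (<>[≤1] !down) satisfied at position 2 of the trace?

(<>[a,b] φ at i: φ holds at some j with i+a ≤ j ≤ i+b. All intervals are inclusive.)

Check <>[≤1] !down at each j in [2,3]:
  j=2: holds (witness at 3)
  j=3: holds (witness at 3)
Found at j=2 → formula holds.

True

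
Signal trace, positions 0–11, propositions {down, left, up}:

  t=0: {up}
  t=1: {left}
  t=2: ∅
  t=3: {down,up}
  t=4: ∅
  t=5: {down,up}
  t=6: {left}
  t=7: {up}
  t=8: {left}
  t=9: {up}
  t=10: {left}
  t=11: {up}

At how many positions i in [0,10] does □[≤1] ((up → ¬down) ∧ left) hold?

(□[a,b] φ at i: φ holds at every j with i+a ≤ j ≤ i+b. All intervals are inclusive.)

0

Evaluate at each i in [0,10]:
  i=0: ✗ (fails at j=0)
  i=1: ✗ (fails at j=2)
  i=2: ✗ (fails at j=2)
  i=3: ✗ (fails at j=3)
  i=4: ✗ (fails at j=4)
  i=5: ✗ (fails at j=5)
  i=6: ✗ (fails at j=7)
  i=7: ✗ (fails at j=7)
  i=8: ✗ (fails at j=9)
  i=9: ✗ (fails at j=9)
  i=10: ✗ (fails at j=11)
Positions where it holds: {} → 0.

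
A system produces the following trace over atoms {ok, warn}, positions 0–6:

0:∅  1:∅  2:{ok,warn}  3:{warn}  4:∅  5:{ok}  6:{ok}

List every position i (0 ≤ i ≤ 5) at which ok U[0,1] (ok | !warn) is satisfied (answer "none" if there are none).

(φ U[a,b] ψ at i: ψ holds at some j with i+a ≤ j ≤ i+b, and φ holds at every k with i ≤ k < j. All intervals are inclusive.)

Evaluate at each i in [0,5]:
  i=0: ✓ (rhs at j=0)
  i=1: ✓ (rhs at j=1)
  i=2: ✓ (rhs at j=2)
  i=3: ✗ (lhs fails at k=3 before rhs at j=4)
  i=4: ✓ (rhs at j=4)
  i=5: ✓ (rhs at j=5)

0, 1, 2, 4, 5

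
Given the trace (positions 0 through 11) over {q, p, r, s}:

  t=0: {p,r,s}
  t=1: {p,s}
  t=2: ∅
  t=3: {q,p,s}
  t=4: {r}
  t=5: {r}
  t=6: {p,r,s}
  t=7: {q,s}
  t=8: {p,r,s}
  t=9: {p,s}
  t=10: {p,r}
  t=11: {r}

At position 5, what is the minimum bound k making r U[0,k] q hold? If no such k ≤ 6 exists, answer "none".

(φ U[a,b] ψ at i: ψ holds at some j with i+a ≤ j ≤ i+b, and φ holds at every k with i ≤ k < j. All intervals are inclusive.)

Need earliest j ≥ 5 with q, and r at every k in [5,j-1].
  j=5: rhs fails.
  j=6: rhs fails.
  j=7: rhs holds; lhs holds on [5,6]. k = 2.

2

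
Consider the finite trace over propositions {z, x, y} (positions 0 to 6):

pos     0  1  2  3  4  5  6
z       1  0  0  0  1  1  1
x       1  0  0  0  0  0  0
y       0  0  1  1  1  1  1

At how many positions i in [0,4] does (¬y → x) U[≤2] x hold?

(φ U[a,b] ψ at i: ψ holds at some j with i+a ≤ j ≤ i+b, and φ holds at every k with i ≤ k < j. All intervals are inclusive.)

1

Evaluate at each i in [0,4]:
  i=0: ✓ (rhs at j=0)
  i=1: ✗ (no rhs in [1,3])
  i=2: ✗ (no rhs in [2,4])
  i=3: ✗ (no rhs in [3,5])
  i=4: ✗ (no rhs in [4,6])
Positions where it holds: {0} → 1.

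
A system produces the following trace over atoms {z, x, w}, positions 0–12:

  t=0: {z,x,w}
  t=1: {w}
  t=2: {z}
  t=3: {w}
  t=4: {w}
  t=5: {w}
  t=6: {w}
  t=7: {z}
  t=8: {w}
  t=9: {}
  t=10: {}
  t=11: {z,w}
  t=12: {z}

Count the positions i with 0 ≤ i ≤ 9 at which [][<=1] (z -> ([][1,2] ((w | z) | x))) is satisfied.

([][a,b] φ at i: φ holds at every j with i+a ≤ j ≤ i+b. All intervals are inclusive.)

8

Evaluate at each i in [0,9]:
  i=0: ✓ (all of [0,1])
  i=1: ✓ (all of [1,2])
  i=2: ✓ (all of [2,3])
  i=3: ✓ (all of [3,4])
  i=4: ✓ (all of [4,5])
  i=5: ✓ (all of [5,6])
  i=6: ✗ (fails at j=7)
  i=7: ✗ (fails at j=7)
  i=8: ✓ (all of [8,9])
  i=9: ✓ (all of [9,10])
Positions where it holds: {0, 1, 2, 3, 4, 5, 8, 9} → 8.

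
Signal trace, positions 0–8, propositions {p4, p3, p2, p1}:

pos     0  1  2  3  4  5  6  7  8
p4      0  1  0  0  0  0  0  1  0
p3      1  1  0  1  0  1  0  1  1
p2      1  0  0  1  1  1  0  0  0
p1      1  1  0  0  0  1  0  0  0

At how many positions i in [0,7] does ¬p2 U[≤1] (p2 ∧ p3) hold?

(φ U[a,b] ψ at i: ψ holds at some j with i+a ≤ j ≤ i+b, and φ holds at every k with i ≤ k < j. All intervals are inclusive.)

Evaluate at each i in [0,7]:
  i=0: ✓ (rhs at j=0)
  i=1: ✗ (no rhs in [1,2])
  i=2: ✓ (rhs at j=3; lhs holds on [2,2])
  i=3: ✓ (rhs at j=3)
  i=4: ✗ (lhs fails at k=4 before rhs at j=5)
  i=5: ✓ (rhs at j=5)
  i=6: ✗ (no rhs in [6,7])
  i=7: ✗ (no rhs in [7,8])
Positions where it holds: {0, 2, 3, 5} → 4.

4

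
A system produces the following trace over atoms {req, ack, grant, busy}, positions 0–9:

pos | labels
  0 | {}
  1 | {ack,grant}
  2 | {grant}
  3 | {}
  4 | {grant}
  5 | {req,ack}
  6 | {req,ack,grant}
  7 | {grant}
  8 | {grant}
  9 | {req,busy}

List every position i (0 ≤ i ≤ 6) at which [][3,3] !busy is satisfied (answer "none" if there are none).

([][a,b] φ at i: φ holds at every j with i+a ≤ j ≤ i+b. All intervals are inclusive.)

Evaluate at each i in [0,6]:
  i=0: ✓ (all of [3,3])
  i=1: ✓ (all of [4,4])
  i=2: ✓ (all of [5,5])
  i=3: ✓ (all of [6,6])
  i=4: ✓ (all of [7,7])
  i=5: ✓ (all of [8,8])
  i=6: ✗ (fails at j=9)

0, 1, 2, 3, 4, 5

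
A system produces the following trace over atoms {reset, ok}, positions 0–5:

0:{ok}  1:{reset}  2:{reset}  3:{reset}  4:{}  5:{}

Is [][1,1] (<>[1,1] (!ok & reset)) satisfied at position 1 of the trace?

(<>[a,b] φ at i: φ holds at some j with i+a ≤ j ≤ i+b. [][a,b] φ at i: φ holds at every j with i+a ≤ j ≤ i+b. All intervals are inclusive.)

Check <>[1,1] (!ok & reset) at every j in [2,2]:
  j=2: holds (witness at 3)
All positions satisfy it → formula holds.

Holds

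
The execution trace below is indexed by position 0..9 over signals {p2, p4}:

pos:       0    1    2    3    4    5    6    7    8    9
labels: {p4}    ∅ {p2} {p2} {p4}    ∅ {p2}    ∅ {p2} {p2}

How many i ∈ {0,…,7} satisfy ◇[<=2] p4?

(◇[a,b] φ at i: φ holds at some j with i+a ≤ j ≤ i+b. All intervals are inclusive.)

Evaluate at each i in [0,7]:
  i=0: ✓ (witness j=0)
  i=1: ✗ (none in [1,3])
  i=2: ✓ (witness j=4)
  i=3: ✓ (witness j=4)
  i=4: ✓ (witness j=4)
  i=5: ✗ (none in [5,7])
  i=6: ✗ (none in [6,8])
  i=7: ✗ (none in [7,9])
Positions where it holds: {0, 2, 3, 4} → 4.

4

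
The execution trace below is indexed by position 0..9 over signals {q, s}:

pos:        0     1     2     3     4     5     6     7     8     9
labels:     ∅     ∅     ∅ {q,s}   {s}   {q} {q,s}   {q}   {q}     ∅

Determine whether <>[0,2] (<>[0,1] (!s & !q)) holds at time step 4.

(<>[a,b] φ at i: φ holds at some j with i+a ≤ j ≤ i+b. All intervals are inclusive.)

False

Check <>[0,1] (!s & !q) at each j in [4,6]:
  j=4: fails (none in [4,5])
  j=5: fails (none in [5,6])
  j=6: fails (none in [6,7])
No position in the window satisfies it → formula fails.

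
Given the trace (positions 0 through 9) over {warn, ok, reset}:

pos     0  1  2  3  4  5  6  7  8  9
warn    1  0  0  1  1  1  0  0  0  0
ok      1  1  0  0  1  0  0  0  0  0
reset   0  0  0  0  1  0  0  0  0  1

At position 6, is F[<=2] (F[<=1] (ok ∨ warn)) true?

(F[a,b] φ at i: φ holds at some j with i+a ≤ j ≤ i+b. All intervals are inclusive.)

Check F[<=1] (ok ∨ warn) at each j in [6,8]:
  j=6: fails (none in [6,7])
  j=7: fails (none in [7,8])
  j=8: fails (none in [8,9])
No position in the window satisfies it → formula fails.

False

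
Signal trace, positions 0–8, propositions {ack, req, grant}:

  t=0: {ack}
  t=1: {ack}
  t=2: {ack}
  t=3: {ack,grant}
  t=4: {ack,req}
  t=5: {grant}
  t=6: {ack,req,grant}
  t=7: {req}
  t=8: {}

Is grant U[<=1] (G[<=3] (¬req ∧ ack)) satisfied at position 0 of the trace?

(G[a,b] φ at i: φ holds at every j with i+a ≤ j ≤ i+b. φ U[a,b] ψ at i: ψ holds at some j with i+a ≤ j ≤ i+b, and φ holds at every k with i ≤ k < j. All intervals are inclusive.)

Need some j in [0,1] with G[<=3] (¬req ∧ ack), and grant at every k in [0,j-1].
  j=0: G[<=3] (¬req ∧ ack) holds; no prefix to check → satisfied.

Yes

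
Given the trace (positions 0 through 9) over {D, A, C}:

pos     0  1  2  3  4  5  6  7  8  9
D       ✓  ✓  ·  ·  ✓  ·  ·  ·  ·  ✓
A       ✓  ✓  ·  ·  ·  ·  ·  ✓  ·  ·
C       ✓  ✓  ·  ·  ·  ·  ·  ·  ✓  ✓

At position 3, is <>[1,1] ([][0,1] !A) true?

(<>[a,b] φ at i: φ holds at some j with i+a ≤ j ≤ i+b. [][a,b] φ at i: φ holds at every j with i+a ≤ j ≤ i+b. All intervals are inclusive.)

True

Check [][0,1] !A at each j in [4,4]:
  j=4: holds on [4,5]
Found at j=4 → formula holds.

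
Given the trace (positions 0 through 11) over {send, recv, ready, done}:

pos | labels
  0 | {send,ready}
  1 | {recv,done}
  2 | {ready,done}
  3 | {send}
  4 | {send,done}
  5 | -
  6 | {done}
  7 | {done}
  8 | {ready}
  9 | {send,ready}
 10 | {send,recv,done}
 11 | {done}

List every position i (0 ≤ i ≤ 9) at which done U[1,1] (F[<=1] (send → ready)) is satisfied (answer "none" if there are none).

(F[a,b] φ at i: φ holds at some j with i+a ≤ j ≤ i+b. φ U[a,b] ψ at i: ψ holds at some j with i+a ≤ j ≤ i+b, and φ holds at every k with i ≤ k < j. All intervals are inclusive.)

1, 4, 6, 7

Evaluate at each i in [0,9]:
  i=0: ✗ (lhs fails at k=0 before rhs at j=1)
  i=1: ✓ (rhs at j=2; lhs holds on [1,1])
  i=2: ✗ (no rhs in [3,3])
  i=3: ✗ (lhs fails at k=3 before rhs at j=4)
  i=4: ✓ (rhs at j=5; lhs holds on [4,4])
  i=5: ✗ (lhs fails at k=5 before rhs at j=6)
  i=6: ✓ (rhs at j=7; lhs holds on [6,6])
  i=7: ✓ (rhs at j=8; lhs holds on [7,7])
  i=8: ✗ (lhs fails at k=8 before rhs at j=9)
  i=9: ✗ (lhs fails at k=9 before rhs at j=10)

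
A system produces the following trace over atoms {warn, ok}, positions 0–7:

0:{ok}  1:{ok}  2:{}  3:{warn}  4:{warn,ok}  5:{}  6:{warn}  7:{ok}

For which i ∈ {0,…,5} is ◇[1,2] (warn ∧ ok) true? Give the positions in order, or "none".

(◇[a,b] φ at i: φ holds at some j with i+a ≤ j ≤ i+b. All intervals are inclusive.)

2, 3

Evaluate at each i in [0,5]:
  i=0: ✗ (none in [1,2])
  i=1: ✗ (none in [2,3])
  i=2: ✓ (witness j=4)
  i=3: ✓ (witness j=4)
  i=4: ✗ (none in [5,6])
  i=5: ✗ (none in [6,7])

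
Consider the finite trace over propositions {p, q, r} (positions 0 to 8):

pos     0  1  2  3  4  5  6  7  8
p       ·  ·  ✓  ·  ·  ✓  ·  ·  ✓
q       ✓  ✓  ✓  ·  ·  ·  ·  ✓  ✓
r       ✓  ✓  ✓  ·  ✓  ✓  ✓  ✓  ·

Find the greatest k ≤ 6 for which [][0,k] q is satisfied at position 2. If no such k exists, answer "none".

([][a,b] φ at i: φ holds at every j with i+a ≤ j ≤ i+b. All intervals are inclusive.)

q must hold from j=2 onward; find where it first fails.
  j=2: holds
  j=3: fails
Holds on [2,2], so largest k = 0.

0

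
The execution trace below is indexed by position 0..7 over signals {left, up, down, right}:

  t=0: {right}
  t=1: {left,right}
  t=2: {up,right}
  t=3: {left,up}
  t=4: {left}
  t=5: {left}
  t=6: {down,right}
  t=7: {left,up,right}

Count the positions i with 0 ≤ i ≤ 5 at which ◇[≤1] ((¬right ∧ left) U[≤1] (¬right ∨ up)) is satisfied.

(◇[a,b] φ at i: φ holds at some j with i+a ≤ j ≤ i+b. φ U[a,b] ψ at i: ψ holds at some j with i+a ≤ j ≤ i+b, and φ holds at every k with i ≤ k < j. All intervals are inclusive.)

5

Evaluate at each i in [0,5]:
  i=0: ✗ (none in [0,1])
  i=1: ✓ (witness j=2)
  i=2: ✓ (witness j=2)
  i=3: ✓ (witness j=3)
  i=4: ✓ (witness j=4)
  i=5: ✓ (witness j=5)
Positions where it holds: {1, 2, 3, 4, 5} → 5.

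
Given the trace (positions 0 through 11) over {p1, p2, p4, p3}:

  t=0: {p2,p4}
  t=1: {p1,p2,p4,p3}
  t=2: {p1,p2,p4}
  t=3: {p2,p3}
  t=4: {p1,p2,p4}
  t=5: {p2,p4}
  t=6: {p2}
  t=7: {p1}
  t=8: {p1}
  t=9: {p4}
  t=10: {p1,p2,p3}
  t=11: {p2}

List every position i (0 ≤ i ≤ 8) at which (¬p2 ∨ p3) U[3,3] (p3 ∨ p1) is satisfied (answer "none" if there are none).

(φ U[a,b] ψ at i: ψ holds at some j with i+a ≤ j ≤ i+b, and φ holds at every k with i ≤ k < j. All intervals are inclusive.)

7

Evaluate at each i in [0,8]:
  i=0: ✗ (lhs fails at k=0 before rhs at j=3)
  i=1: ✗ (lhs fails at k=2 before rhs at j=4)
  i=2: ✗ (no rhs in [5,5])
  i=3: ✗ (no rhs in [6,6])
  i=4: ✗ (lhs fails at k=4 before rhs at j=7)
  i=5: ✗ (lhs fails at k=5 before rhs at j=8)
  i=6: ✗ (no rhs in [9,9])
  i=7: ✓ (rhs at j=10; lhs holds on [7,9])
  i=8: ✗ (no rhs in [11,11])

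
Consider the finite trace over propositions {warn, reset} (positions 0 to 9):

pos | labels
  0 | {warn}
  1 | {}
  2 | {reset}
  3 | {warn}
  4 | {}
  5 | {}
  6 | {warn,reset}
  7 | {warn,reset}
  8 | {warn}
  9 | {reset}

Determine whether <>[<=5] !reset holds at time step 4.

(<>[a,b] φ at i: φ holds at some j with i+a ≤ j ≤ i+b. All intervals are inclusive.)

Check !reset at each j in [4,9]:
  j=4: true
  j=5: true
  j=6: false
  j=7: false
  j=8: true
  j=9: false
Found at j=4 → formula holds.

Holds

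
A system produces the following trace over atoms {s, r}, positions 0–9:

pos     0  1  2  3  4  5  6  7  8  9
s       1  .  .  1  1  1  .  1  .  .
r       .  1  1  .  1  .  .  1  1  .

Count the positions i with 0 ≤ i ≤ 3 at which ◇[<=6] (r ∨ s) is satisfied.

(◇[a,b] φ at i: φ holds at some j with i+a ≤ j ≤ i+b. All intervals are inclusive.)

Evaluate at each i in [0,3]:
  i=0: ✓ (witness j=0)
  i=1: ✓ (witness j=1)
  i=2: ✓ (witness j=2)
  i=3: ✓ (witness j=3)
Positions where it holds: {0, 1, 2, 3} → 4.

4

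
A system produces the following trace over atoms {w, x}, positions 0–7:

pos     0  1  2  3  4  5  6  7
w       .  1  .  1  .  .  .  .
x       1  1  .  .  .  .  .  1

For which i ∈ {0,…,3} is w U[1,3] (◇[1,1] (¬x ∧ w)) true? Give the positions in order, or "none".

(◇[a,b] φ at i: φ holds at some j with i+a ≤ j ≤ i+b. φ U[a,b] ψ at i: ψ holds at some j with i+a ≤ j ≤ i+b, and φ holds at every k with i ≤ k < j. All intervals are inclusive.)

1

Evaluate at each i in [0,3]:
  i=0: ✗ (lhs fails at k=0 before rhs at j=2)
  i=1: ✓ (rhs at j=2; lhs holds on [1,1])
  i=2: ✗ (no rhs in [3,5])
  i=3: ✗ (no rhs in [4,6])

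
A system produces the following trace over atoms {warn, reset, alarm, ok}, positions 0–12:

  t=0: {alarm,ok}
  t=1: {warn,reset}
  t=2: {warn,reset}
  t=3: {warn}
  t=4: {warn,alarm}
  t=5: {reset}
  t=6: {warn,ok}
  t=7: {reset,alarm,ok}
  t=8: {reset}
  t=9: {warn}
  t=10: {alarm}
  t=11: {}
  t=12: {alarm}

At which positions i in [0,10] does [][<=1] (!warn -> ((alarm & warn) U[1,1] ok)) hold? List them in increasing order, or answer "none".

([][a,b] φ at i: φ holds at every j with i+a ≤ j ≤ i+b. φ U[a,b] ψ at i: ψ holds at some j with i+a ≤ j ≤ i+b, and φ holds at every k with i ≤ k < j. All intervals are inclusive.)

1, 2, 3

Evaluate at each i in [0,10]:
  i=0: ✗ (fails at j=0)
  i=1: ✓ (all of [1,2])
  i=2: ✓ (all of [2,3])
  i=3: ✓ (all of [3,4])
  i=4: ✗ (fails at j=5)
  i=5: ✗ (fails at j=5)
  i=6: ✗ (fails at j=7)
  i=7: ✗ (fails at j=7)
  i=8: ✗ (fails at j=8)
  i=9: ✗ (fails at j=10)
  i=10: ✗ (fails at j=10)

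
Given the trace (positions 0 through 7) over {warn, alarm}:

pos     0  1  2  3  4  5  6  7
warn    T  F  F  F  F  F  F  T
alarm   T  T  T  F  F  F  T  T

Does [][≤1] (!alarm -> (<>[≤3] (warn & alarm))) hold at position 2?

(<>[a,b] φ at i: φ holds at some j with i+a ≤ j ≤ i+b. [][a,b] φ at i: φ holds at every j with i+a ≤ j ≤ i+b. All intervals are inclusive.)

No

Check (!alarm -> (<>[≤3] (warn & alarm))) at every j in [2,3]:
  j=2: antecedent false → ✓
  j=3: antecedent true; consequent fails (none in [3,6]) → ✗
Fails at j=3 → formula fails.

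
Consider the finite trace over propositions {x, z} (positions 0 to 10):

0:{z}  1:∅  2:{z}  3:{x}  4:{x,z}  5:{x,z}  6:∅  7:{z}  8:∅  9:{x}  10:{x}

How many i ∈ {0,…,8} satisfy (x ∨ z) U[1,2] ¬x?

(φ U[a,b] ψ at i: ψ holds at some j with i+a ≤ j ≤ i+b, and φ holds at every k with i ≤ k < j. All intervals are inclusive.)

Evaluate at each i in [0,8]:
  i=0: ✓ (rhs at j=1; lhs holds on [0,0])
  i=1: ✗ (lhs fails at k=1 before rhs at j=2)
  i=2: ✗ (no rhs in [3,4])
  i=3: ✗ (no rhs in [4,5])
  i=4: ✓ (rhs at j=6; lhs holds on [4,5])
  i=5: ✓ (rhs at j=6; lhs holds on [5,5])
  i=6: ✗ (lhs fails at k=6 before rhs at j=7)
  i=7: ✓ (rhs at j=8; lhs holds on [7,7])
  i=8: ✗ (no rhs in [9,10])
Positions where it holds: {0, 4, 5, 7} → 4.

4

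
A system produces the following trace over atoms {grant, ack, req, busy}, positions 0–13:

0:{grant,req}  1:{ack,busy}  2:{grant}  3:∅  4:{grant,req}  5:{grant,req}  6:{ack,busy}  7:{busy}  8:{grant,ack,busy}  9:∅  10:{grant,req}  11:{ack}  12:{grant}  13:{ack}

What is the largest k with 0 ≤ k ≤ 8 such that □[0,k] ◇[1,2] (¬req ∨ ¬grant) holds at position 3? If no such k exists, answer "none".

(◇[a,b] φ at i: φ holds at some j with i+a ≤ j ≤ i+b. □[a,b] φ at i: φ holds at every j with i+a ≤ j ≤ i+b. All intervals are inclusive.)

◇[1,2] (¬req ∨ ¬grant) must hold from j=3 onward; find where it first fails.
  j=3: fails → no k works.

none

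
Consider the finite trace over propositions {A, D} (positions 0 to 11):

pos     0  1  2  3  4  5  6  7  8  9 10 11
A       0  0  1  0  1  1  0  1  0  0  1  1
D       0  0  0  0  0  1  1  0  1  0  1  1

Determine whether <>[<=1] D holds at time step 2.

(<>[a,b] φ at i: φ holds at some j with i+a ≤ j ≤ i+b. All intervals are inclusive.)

Check D at each j in [2,3]:
  j=2: false
  j=3: false
No position in the window satisfies it → formula fails.

Does not hold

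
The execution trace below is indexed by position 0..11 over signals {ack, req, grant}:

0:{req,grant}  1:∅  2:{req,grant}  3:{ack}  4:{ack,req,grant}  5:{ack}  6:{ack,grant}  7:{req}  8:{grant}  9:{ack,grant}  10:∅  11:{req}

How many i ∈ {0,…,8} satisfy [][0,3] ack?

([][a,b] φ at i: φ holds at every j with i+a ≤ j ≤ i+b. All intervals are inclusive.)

Evaluate at each i in [0,8]:
  i=0: ✗ (fails at j=0)
  i=1: ✗ (fails at j=1)
  i=2: ✗ (fails at j=2)
  i=3: ✓ (all of [3,6])
  i=4: ✗ (fails at j=7)
  i=5: ✗ (fails at j=7)
  i=6: ✗ (fails at j=7)
  i=7: ✗ (fails at j=7)
  i=8: ✗ (fails at j=8)
Positions where it holds: {3} → 1.

1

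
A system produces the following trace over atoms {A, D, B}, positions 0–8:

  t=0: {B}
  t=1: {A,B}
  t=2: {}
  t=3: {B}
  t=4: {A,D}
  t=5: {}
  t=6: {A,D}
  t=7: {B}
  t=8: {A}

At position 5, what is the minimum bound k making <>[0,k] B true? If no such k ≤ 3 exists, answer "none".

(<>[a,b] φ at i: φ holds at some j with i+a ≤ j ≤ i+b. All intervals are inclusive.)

Scan j = 5,6,… for B:
  j=5: fails
  j=6: fails
  j=7: holds
First hit at j=7, so smallest k = 7-5 = 2.

2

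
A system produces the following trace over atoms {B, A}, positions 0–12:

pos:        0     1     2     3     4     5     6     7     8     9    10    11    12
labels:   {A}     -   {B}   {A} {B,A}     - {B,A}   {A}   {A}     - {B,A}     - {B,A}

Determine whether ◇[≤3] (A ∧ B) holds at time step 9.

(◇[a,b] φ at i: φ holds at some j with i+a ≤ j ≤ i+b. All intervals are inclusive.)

Check (A ∧ B) at each j in [9,12]:
  j=9: false
  j=10: true
  j=11: false
  j=12: true
Found at j=10 → formula holds.

Holds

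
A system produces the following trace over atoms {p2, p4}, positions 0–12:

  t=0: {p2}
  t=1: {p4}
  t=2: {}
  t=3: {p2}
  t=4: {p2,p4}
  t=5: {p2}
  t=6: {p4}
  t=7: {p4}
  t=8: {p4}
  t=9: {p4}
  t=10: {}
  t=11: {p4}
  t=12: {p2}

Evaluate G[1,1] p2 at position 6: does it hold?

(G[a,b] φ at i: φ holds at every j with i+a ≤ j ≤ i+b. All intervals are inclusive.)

Check p2 at every j in [7,7]:
  j=7: false
Fails at j=7 → formula fails.

False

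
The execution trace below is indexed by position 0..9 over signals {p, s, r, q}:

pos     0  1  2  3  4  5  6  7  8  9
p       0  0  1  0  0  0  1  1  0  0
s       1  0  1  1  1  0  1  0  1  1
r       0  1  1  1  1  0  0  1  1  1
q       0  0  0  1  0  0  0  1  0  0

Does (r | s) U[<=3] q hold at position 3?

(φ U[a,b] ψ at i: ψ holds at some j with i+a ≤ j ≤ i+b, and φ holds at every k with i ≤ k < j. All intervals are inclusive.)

Need some j in [3,6] with q, and (r | s) at every k in [3,j-1].
  j=3: q holds; no prefix to check → satisfied.

Holds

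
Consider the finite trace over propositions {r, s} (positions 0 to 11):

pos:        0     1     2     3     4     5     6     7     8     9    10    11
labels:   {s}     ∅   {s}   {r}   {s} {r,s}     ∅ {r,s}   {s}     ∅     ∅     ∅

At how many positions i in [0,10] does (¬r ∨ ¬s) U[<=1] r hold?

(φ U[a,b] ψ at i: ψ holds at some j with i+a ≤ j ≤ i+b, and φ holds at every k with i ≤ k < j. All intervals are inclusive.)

Evaluate at each i in [0,10]:
  i=0: ✗ (no rhs in [0,1])
  i=1: ✗ (no rhs in [1,2])
  i=2: ✓ (rhs at j=3; lhs holds on [2,2])
  i=3: ✓ (rhs at j=3)
  i=4: ✓ (rhs at j=5; lhs holds on [4,4])
  i=5: ✓ (rhs at j=5)
  i=6: ✓ (rhs at j=7; lhs holds on [6,6])
  i=7: ✓ (rhs at j=7)
  i=8: ✗ (no rhs in [8,9])
  i=9: ✗ (no rhs in [9,10])
  i=10: ✗ (no rhs in [10,11])
Positions where it holds: {2, 3, 4, 5, 6, 7} → 6.

6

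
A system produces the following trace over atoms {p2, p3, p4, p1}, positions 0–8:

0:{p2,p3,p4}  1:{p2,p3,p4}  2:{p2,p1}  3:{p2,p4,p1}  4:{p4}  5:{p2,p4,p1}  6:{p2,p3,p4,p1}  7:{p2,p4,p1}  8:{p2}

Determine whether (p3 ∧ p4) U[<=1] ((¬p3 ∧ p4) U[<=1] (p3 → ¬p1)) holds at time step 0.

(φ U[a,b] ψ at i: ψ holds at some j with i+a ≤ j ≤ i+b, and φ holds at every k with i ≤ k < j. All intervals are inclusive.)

True

Need some j in [0,1] with ((¬p3 ∧ p4) U[<=1] (p3 → ¬p1)), and (p3 ∧ p4) at every k in [0,j-1].
  j=0: ((¬p3 ∧ p4) U[<=1] (p3 → ¬p1)) holds; no prefix to check → satisfied.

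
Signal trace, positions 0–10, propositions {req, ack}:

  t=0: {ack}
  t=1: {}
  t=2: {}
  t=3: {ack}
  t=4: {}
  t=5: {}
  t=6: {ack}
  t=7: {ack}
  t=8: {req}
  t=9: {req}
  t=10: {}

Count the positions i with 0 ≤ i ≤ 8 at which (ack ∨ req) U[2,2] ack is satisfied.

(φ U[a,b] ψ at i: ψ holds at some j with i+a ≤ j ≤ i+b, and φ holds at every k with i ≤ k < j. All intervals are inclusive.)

Evaluate at each i in [0,8]:
  i=0: ✗ (no rhs in [2,2])
  i=1: ✗ (lhs fails at k=1 before rhs at j=3)
  i=2: ✗ (no rhs in [4,4])
  i=3: ✗ (no rhs in [5,5])
  i=4: ✗ (lhs fails at k=4 before rhs at j=6)
  i=5: ✗ (lhs fails at k=5 before rhs at j=7)
  i=6: ✗ (no rhs in [8,8])
  i=7: ✗ (no rhs in [9,9])
  i=8: ✗ (no rhs in [10,10])
Positions where it holds: {} → 0.

0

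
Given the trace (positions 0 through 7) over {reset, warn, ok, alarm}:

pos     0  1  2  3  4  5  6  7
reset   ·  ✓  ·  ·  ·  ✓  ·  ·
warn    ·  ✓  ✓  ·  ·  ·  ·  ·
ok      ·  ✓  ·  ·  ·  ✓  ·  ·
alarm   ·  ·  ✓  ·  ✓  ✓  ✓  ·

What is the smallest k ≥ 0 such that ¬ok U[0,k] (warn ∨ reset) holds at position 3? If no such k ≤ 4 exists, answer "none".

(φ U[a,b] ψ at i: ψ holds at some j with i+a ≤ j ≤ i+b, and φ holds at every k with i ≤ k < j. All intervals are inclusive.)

Need earliest j ≥ 3 with (warn ∨ reset), and ¬ok at every k in [3,j-1].
  j=3: rhs fails.
  j=4: rhs fails.
  j=5: rhs holds; lhs holds on [3,4]. k = 2.

2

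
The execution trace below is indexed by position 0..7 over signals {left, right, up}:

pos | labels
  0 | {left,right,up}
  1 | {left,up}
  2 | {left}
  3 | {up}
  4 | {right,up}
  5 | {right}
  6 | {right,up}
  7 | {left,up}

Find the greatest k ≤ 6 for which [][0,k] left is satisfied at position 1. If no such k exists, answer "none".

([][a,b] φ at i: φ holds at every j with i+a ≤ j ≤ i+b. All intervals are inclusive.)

left must hold from j=1 onward; find where it first fails.
  j=1: holds
  j=2: holds
  j=3: fails
Holds on [1,2], so largest k = 1.

1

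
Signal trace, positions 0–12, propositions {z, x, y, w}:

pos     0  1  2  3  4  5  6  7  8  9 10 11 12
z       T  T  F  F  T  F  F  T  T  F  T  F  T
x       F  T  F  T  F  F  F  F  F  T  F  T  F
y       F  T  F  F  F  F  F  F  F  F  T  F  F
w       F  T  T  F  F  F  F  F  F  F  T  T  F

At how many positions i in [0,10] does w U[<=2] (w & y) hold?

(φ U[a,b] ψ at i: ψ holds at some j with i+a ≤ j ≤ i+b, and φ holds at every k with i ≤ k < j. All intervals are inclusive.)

Evaluate at each i in [0,10]:
  i=0: ✗ (lhs fails at k=0 before rhs at j=1)
  i=1: ✓ (rhs at j=1)
  i=2: ✗ (no rhs in [2,4])
  i=3: ✗ (no rhs in [3,5])
  i=4: ✗ (no rhs in [4,6])
  i=5: ✗ (no rhs in [5,7])
  i=6: ✗ (no rhs in [6,8])
  i=7: ✗ (no rhs in [7,9])
  i=8: ✗ (lhs fails at k=8 before rhs at j=10)
  i=9: ✗ (lhs fails at k=9 before rhs at j=10)
  i=10: ✓ (rhs at j=10)
Positions where it holds: {1, 10} → 2.

2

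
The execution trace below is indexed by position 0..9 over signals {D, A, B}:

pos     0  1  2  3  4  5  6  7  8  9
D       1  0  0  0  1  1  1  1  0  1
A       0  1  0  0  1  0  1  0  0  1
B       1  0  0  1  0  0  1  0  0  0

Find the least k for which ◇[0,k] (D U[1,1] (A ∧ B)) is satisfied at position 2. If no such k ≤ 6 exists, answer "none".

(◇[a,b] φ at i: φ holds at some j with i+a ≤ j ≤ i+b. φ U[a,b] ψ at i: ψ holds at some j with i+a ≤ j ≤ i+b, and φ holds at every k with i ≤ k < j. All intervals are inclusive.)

Scan j = 2,3,… for (D U[1,1] (A ∧ B)):
  j=2: fails
  j=3: fails
  j=4: fails
  j=5: holds
First hit at j=5, so smallest k = 5-2 = 3.

3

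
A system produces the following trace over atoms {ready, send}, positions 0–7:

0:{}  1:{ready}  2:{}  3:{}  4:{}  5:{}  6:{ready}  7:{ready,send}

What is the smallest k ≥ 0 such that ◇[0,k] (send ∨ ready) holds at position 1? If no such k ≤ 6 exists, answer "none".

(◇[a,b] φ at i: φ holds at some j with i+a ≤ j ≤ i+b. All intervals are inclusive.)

Scan j = 1,2,… for (send ∨ ready):
  j=1: holds
First hit at j=1, so smallest k = 1-1 = 0.

0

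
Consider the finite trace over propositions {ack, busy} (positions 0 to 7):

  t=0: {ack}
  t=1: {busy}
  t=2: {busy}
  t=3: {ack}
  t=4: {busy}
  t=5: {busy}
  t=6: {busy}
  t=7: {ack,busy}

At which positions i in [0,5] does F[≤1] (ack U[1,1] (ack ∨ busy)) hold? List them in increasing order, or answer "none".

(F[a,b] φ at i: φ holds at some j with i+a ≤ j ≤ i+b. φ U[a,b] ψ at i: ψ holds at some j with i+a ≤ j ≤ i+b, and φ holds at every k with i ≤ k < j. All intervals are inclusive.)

Evaluate at each i in [0,5]:
  i=0: ✓ (witness j=0)
  i=1: ✗ (none in [1,2])
  i=2: ✓ (witness j=3)
  i=3: ✓ (witness j=3)
  i=4: ✗ (none in [4,5])
  i=5: ✗ (none in [5,6])

0, 2, 3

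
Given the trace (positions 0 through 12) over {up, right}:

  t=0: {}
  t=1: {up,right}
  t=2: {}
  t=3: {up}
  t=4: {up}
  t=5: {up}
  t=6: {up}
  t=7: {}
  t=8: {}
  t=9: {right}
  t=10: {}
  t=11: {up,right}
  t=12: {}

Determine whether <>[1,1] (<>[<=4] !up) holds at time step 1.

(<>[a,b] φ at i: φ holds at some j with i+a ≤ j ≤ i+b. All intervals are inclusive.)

Check <>[<=4] !up at each j in [2,2]:
  j=2: holds (witness at 2)
Found at j=2 → formula holds.

Holds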